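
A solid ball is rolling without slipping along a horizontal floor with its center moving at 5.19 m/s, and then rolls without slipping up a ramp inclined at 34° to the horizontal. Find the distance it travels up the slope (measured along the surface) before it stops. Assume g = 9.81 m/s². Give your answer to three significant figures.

Here I = (2/5)MR², so the shape factor k = I/(MR²) = 0.4.
The rolling condition ω = v/R makes the rotational term ½I(v/R)² = ½kMv², so KE_total = ½(1+k)Mv² = (7/10)Mv².
Setting this equal to Mgh gives the vertical rise h = (1+k)v₀²/(2g) = 1.4×5.19²/(2×9.81) = 1.922 m.
The distance along the slope is d = h/sinθ = 1.922/sin34° ≈ 3.44 m.

d ≈ 3.44 m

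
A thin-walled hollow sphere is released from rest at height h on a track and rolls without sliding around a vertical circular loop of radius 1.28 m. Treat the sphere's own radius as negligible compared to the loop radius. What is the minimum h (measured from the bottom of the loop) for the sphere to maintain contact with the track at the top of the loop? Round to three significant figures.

h_min ≈ 3.63 m

For this body I = (2/3)MR², i.e. k = I/(MR²) = 2/3.
At the top of the loop, the minimum-contact condition is Mg = Mv_top²/r, so v_top² = gr.
With ω = v/R, the kinetic energy at speed v is ½(1+k)Mv² = (5/6)Mv².
Energy conservation from release (height h) to the top (height 2r): Mgh = Mg(2r) + (5/6)M·gr.
Thus h_min = 2r + (1+k)r/2 = r(2 + 1.667/2) = 1.28 × 2.833 ≈ 3.63 m.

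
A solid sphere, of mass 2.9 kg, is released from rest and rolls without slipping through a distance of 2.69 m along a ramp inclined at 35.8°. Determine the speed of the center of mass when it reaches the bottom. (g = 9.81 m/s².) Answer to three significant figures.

The moment of inertia is (2/5)MR², giving k ≡ I/(MR²) = 0.4.
Rolling without slipping gives ω = v/R, so the total kinetic energy is ½Mv² + ½Iω² = ½(1+k)Mv² = (7/10)Mv².
The vertical drop is h = L sinθ = 2.69 × sin35.8° = 1.574 m.
Setting Mgh = (7/10)Mv² gives v = √(2gh/(1+k)) = √(2·9.81·1.574/1.4) ≈ 4.70 m/s.

v ≈ 4.70 m/s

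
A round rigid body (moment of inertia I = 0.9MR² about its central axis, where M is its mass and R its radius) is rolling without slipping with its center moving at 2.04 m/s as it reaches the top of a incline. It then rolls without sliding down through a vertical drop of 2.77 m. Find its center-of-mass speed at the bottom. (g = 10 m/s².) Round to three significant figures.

v ≈ 5.77 m/s

The moment of inertia is 0.9MR², giving k ≡ I/(MR²) = 0.9.
Since it rolls without slipping, ω = v/R and KE = ½Mv² + ½Iω² = ½(1+k)Mv² = (19/20)Mv².
Energy conservation: (19/20)Mv₀² + Mgh = (19/20)Mv², so v² = v₀² + 2gh/(1+k).
v = √(2.04² + 2×10×2.77/1.9) = √33.32 ≈ 5.77 m/s.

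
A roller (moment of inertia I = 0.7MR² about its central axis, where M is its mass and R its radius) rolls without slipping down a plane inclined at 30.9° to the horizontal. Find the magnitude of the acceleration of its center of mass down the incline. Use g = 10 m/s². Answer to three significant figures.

a ≈ 3.02 m/s²

For this body I = 0.7MR², i.e. k = I/(MR²) = 0.7.
Newton's second law down the slope: Mg sinθ − f = Ma. The torque equation fR = Iα (with α = a/R) gives f = kMa.
Eliminating f: Mg sinθ = (1+k)Ma, so a = g sinθ/(1+k) = 10 × sin30.9° / 1.7 ≈ 3.02 m/s².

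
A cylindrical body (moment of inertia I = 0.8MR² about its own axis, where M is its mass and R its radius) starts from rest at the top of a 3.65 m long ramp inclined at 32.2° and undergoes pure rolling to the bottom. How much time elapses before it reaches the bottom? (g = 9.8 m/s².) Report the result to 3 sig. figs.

t ≈ 1.59 s

For this body I = 0.8MR², i.e. k = I/(MR²) = 0.8.
Newton's second law down the slope: Mg sinθ − f = Ma. The torque equation fR = Iα (with α = a/R) gives f = kMa.
Hence a = g sinθ/(1+k) = 9.8×sin32.2°/1.8 = 2.901 m/s².
Starting from rest, L = ½at², so t = √(2L/a) = √(2×3.65/2.901) ≈ 1.59 s.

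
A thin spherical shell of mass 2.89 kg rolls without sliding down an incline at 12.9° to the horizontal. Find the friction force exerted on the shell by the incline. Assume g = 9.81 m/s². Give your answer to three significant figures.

f ≈ 2.53 N

The moment of inertia is (2/3)MR², giving k ≡ I/(MR²) = 2/3.
Along the incline Mg sinθ − f = Ma, and torque about the center fR = Iα = kMR²(a/R) gives f = kMa.
Combining, a = g sinθ/(1+k) and f = kMa = kMg sinθ/(1+k).
f = (2/3) × 2.89 × 9.81 × sin12.9° / 1.667 ≈ 2.53 N.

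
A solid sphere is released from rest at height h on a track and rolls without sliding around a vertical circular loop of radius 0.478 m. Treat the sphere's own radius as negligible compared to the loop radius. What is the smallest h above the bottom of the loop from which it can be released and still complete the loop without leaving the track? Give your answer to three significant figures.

h_min ≈ 1.29 m

For this body I = (2/5)MR², i.e. k = I/(MR²) = 0.4.
At the top of the loop, the minimum-contact condition is Mg = Mv_top²/r, so v_top² = gr.
With ω = v/R, the kinetic energy at speed v is ½(1+k)Mv² = (7/10)Mv².
Energy conservation from release (height h) to the top (height 2r): Mgh = Mg(2r) + (7/10)M·gr.
Thus h_min = 2r + (1+k)r/2 = r(2 + 1.4/2) = 0.478 × 2.7 ≈ 1.29 m.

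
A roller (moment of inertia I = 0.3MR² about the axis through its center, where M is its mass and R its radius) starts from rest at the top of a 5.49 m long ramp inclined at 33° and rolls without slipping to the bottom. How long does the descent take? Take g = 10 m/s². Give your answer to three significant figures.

With I = 0.3MR², the ratio k = I/(MR²) is 0.3.
Translational: Mg sinθ − f = Ma. Rotational about the CM: fR = Iα = kMRa, so f = kMa.
Hence a = g sinθ/(1+k) = 10×sin33°/1.3 = 4.19 m/s².
With constant a from rest, t = √(2L/a) = √(2·5.49/4.19) ≈ 1.62 s.

t ≈ 1.62 s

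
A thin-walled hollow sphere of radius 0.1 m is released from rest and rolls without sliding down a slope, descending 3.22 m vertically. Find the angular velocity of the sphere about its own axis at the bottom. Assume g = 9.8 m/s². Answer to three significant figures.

For this body I = (2/3)MR², i.e. k = I/(MR²) = 2/3.
Since it rolls without slipping, ω = v/R and KE = ½Mv² + ½Iω² = ½(1+k)Mv² = (5/6)Mv².
Energy conservation Mgh = ½(1+k)Mv² gives v = √(2gh/(1+k)) = √(2 × 9.8 × 3.22 / 1.667) = 6.154 m/s.
The angular speed follows from ω = v/R = 6.154/0.1 ≈ 61.5 rad/s.

ω ≈ 61.5 rad/s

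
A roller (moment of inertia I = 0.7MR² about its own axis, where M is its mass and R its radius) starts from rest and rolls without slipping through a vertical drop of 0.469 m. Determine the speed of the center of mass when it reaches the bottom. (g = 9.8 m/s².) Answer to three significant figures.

For this body I = 0.7MR², i.e. k = I/(MR²) = 0.7.
Pure rolling means v = ωR; then KE = ½Mv² + ½I(v/R)² = ½(1+k)Mv² = (17/20)Mv².
Setting Mgh = (17/20)Mv² gives v = √(2gh/(1+k)) = √(2·9.8·0.469/1.7) ≈ 2.33 m/s.

v ≈ 2.33 m/s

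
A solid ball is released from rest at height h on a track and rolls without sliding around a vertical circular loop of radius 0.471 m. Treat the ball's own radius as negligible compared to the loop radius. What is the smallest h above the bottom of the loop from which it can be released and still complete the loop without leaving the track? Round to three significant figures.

Here I = (2/5)MR², so the shape factor k = I/(MR²) = 0.4.
At the top, contact is just lost when gravity alone supplies the centripetal force: Mg = Mv_top²/r, i.e. v_top² = gr.
With ω = v/R, the kinetic energy at speed v is ½(1+k)Mv² = (7/10)Mv².
Energy conservation from release (height h) to the top (height 2r): Mgh = Mg(2r) + (7/10)M·gr.
Thus h_min = 2r + (1+k)r/2 = r(2 + 1.4/2) = 0.471 × 2.7 ≈ 1.27 m.

h_min ≈ 1.27 m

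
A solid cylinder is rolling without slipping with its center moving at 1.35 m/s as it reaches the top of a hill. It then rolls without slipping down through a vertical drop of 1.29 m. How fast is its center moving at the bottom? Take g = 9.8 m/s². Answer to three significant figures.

v ≈ 4.32 m/s

With I = (1/2)MR², the ratio k = I/(MR²) is 0.5.
Pure rolling means v = ωR; then KE = ½Mv² + ½I(v/R)² = ½(1+k)Mv² = (3/4)Mv².
Energy conservation: (3/4)Mv₀² + Mgh = (3/4)Mv², so v² = v₀² + 2gh/(1+k).
v = √(1.35² + 2×9.8×1.29/1.5) = √18.68 ≈ 4.32 m/s.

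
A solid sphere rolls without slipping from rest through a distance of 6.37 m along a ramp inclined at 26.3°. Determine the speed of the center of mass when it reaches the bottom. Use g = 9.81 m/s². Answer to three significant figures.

v ≈ 6.29 m/s

For this body I = (2/5)MR², i.e. k = I/(MR²) = 0.4.
Rolling without slipping gives ω = v/R, so the total kinetic energy is ½Mv² + ½Iω² = ½(1+k)Mv² = (7/10)Mv².
The vertical drop is h = L sinθ = 6.37 × sin26.3° = 2.822 m.
Setting Mgh = (7/10)Mv² gives v = √(2gh/(1+k)) = √(2·9.81·2.822/1.4) ≈ 6.29 m/s.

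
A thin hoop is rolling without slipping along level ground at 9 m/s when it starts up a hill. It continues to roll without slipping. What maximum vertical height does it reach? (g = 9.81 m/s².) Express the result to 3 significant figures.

h ≈ 8.26 m

For this body I = MR², i.e. k = I/(MR²) = 1.
Rolling without slipping gives ω = v/R, so the total kinetic energy is ½Mv² + ½Iω² = ½(1+k)Mv² = Mv².
At the top the kinetic energy is zero, so Mv₀² = Mgh.
Thus h = (1+k)v₀²/(2g) = 2 × 9² / (2 × 9.81) ≈ 8.26 m.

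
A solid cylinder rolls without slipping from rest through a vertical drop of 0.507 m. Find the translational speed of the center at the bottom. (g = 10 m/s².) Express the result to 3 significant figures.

Here I = (1/2)MR², so the shape factor k = I/(MR²) = 0.5.
Pure rolling means v = ωR; then KE = ½Mv² + ½I(v/R)² = ½(1+k)Mv² = (3/4)Mv².
Setting Mgh = (3/4)Mv² gives v = √(2gh/(1+k)) = √(2·10·0.507/1.5) ≈ 2.60 m/s.

v ≈ 2.60 m/s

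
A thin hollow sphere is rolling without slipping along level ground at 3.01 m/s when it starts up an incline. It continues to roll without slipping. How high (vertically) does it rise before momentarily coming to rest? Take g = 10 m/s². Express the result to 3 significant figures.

Here I = (2/3)MR², so the shape factor k = I/(MR²) = 2/3.
Rolling without slipping gives ω = v/R, so the total kinetic energy is ½Mv² + ½Iω² = ½(1+k)Mv² = (5/6)Mv².
All of this converts to potential energy at the highest point: (5/6)Mv₀² = Mgh.
Thus h = (1+k)v₀²/(2g) = 1.667 × 3.01² / (2 × 10) ≈ 0.755 m.

h ≈ 0.755 m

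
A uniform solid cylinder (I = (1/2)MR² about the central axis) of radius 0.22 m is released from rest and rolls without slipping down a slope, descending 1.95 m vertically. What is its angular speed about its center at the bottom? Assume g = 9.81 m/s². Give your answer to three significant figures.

For this body I = (1/2)MR², i.e. k = I/(MR²) = 0.5.
The rolling condition ω = v/R makes the rotational term ½I(v/R)² = ½kMv², so KE_total = ½(1+k)Mv² = (3/4)Mv².
Energy conservation Mgh = ½(1+k)Mv² gives v = √(2gh/(1+k)) = √(2 × 9.81 × 1.95 / 1.5) = 5.05 m/s.
Then ω = v/R = 5.05 / 0.22 ≈ 23.0 rad/s.

ω ≈ 23.0 rad/s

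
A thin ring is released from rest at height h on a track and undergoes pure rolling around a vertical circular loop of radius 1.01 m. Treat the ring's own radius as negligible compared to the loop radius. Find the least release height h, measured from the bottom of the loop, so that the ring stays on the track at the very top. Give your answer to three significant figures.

For this body I = MR², i.e. k = I/(MR²) = 1.
At the top of the loop, the minimum-contact condition is Mg = Mv_top²/r, so v_top² = gr.
With ω = v/R, the kinetic energy at speed v is ½(1+k)Mv² = Mv².
Energy conservation from release (height h) to the top (height 2r): Mgh = Mg(2r) + M·gr.
Thus h_min = 2r + (1+k)r/2 = r(2 + 2/2) = 1.01 × 3 ≈ 3.03 m.

h_min ≈ 3.03 m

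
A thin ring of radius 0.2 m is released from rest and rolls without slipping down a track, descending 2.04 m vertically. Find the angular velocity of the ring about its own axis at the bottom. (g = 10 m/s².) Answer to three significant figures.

For this body I = MR², i.e. k = I/(MR²) = 1.
The rolling condition ω = v/R makes the rotational term ½I(v/R)² = ½kMv², so KE_total = ½(1+k)Mv² = Mv².
Energy conservation Mgh = ½(1+k)Mv² gives v = √(2gh/(1+k)) = √(2 × 10 × 2.04 / 2) = 4.517 m/s.
The angular speed follows from ω = v/R = 4.517/0.2 ≈ 22.6 rad/s.

ω ≈ 22.6 rad/s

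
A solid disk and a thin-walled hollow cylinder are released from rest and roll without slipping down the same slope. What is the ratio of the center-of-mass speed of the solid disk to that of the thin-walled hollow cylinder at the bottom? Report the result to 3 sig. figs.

v_ratio ≈ 1.15

Each satisfies Mgh = ½(1+k)Mv² with k = I/(MR²), so v ∝ 1/√(1+k).
For the solid disk k = 0.5; for the thin-walled hollow cylinder k = 1.
v₁/v₂ = √((1+k₂)/(1+k₁)) = √(2/1.5) ≈ 1.15.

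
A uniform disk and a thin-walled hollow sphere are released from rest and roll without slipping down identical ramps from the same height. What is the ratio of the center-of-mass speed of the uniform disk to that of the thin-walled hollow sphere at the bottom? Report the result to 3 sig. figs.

Each satisfies Mgh = ½(1+k)Mv² with k = I/(MR²), so v ∝ 1/√(1+k).
For the uniform disk k = 0.5; for the thin-walled hollow sphere k = 2/3.
v₁/v₂ = √((1+k₂)/(1+k₁)) = √(1.667/1.5) ≈ 1.05.

v_ratio ≈ 1.05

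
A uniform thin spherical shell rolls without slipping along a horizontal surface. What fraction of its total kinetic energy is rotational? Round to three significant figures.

fraction ≈ 0.400

With I = (2/3)MR², the ratio k = I/(MR²) is 2/3.
Since ω = v/R, the translational part is ½Mv² and the rotational part is ½I(v/R)² = ½kMv²; the total is ½(1+k)Mv².
The rotational fraction is therefore k/(1+k) = (2/3)/1.667 ≈ 0.400.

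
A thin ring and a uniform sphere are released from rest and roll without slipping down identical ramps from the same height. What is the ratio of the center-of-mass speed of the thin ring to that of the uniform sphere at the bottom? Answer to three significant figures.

Each satisfies Mgh = ½(1+k)Mv² with k = I/(MR²), so v ∝ 1/√(1+k).
For the thin ring k = 1; for the uniform sphere k = 0.4.
v₁/v₂ = √((1+k₂)/(1+k₁)) = √(1.4/2) ≈ 0.837.

v_ratio ≈ 0.837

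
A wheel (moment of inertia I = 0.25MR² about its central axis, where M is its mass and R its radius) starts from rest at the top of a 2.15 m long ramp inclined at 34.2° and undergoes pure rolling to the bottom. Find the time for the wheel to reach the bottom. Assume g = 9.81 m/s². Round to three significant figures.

The moment of inertia is 0.25MR², giving k ≡ I/(MR²) = 0.25.
Newton's second law down the slope: Mg sinθ − f = Ma. The torque equation fR = Iα (with α = a/R) gives f = kMa.
Hence a = g sinθ/(1+k) = 9.81×sin34.2°/1.25 = 4.411 m/s².
Starting from rest, L = ½at², so t = √(2L/a) = √(2×2.15/4.411) ≈ 0.987 s.

t ≈ 0.987 s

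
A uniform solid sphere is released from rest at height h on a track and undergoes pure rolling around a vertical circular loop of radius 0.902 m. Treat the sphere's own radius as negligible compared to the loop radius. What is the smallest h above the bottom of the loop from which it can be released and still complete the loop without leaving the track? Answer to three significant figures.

h_min ≈ 2.44 m

Here I = (2/5)MR², so the shape factor k = I/(MR²) = 0.4.
At the top, contact is just lost when gravity alone supplies the centripetal force: Mg = Mv_top²/r, i.e. v_top² = gr.
With ω = v/R, the kinetic energy at speed v is ½(1+k)Mv² = (7/10)Mv².
Energy conservation from release (height h) to the top (height 2r): Mgh = Mg(2r) + (7/10)M·gr.
Thus h_min = 2r + (1+k)r/2 = r(2 + 1.4/2) = 0.902 × 2.7 ≈ 2.44 m.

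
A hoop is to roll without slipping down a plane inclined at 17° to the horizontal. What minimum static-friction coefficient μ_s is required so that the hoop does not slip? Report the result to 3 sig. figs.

μ_min ≈ 0.153

With I = MR², the ratio k = I/(MR²) is 1.
Newton's second law down the slope: Mg sinθ − f = Ma. The torque equation fR = Iα (with α = a/R) gives f = kMa.
These give a = g sinθ/(1+k) and the required friction f = kMg sinθ/(1+k).
With N = Mg cosθ, the no-slip condition f ≤ μN gives μ_min = f/N = k tanθ/(1+k).
μ_min = 1 × tan17° / 2 ≈ 0.153.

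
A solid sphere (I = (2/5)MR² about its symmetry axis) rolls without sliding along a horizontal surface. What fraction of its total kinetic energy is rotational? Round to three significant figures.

fraction ≈ 0.286

With I = (2/5)MR², the ratio k = I/(MR²) is 0.4.
With ω = v/R, KE_trans = ½Mv² and KE_rot = ½Iω² = ½kMv², so KE_total = ½(1+k)Mv².
The rotational fraction is therefore k/(1+k) = 0.4/1.4 ≈ 0.286.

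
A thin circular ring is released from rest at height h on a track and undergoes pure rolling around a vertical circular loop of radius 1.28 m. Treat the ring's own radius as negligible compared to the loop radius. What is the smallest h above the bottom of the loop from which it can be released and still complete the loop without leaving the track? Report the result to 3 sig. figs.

With I = MR², the ratio k = I/(MR²) is 1.
At the top of the loop, the minimum-contact condition is Mg = Mv_top²/r, so v_top² = gr.
With ω = v/R, the kinetic energy at speed v is ½(1+k)Mv² = Mv².
Energy conservation from release (height h) to the top (height 2r): Mgh = Mg(2r) + M·gr.
Thus h_min = 2r + (1+k)r/2 = r(2 + 2/2) = 1.28 × 3 ≈ 3.84 m.

h_min ≈ 3.84 m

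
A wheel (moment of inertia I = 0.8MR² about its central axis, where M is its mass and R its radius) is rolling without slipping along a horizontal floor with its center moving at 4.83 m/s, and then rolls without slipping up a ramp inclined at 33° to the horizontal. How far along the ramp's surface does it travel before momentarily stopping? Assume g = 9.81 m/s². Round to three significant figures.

Here I = 0.8MR², so the shape factor k = I/(MR²) = 0.8.
Since it rolls without slipping, ω = v/R and KE = ½Mv² + ½Iω² = ½(1+k)Mv² = (9/10)Mv².
Setting this equal to Mgh gives the vertical rise h = (1+k)v₀²/(2g) = 1.8×4.83²/(2×9.81) = 2.14 m.
The distance along the slope is d = h/sinθ = 2.14/sin33° ≈ 3.93 m.

d ≈ 3.93 m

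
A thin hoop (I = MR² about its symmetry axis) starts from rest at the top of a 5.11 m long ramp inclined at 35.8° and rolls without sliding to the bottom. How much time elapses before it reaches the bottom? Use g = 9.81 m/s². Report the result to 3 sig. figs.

With I = MR², the ratio k = I/(MR²) is 1.
Along the incline Mg sinθ − f = Ma, and torque about the center fR = Iα = kMR²(a/R) gives f = kMa.
Hence a = g sinθ/(1+k) = 9.81×sin35.8°/2 = 2.869 m/s².
Starting from rest, L = ½at², so t = √(2L/a) = √(2×5.11/2.869) ≈ 1.89 s.

t ≈ 1.89 s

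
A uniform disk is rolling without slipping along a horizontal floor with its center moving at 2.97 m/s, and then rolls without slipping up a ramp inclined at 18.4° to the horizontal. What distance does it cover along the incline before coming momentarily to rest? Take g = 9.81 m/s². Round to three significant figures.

d ≈ 2.14 m

The moment of inertia is (1/2)MR², giving k ≡ I/(MR²) = 0.5.
Since it rolls without slipping, ω = v/R and KE = ½Mv² + ½Iω² = ½(1+k)Mv² = (3/4)Mv².
Setting this equal to Mgh gives the vertical rise h = (1+k)v₀²/(2g) = 1.5×2.97²/(2×9.81) = 0.6744 m.
Along the incline, d = h/sinθ = 0.6744/sin18.4° ≈ 2.14 m.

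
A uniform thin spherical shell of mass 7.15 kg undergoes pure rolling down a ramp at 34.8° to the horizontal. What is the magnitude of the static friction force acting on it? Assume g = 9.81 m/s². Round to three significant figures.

f ≈ 16.0 N

Here I = (2/3)MR², so the shape factor k = I/(MR²) = 2/3.
Along the incline Mg sinθ − f = Ma, and torque about the center fR = Iα = kMR²(a/R) gives f = kMa.
Combining, a = g sinθ/(1+k) and f = kMa = kMg sinθ/(1+k).
f = (2/3) × 7.15 × 9.81 × sin34.8° / 1.667 ≈ 16.0 N.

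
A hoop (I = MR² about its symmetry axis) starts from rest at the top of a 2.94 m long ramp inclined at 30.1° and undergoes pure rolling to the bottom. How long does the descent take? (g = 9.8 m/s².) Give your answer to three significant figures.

t ≈ 1.55 s

With I = MR², the ratio k = I/(MR²) is 1.
Along the incline Mg sinθ − f = Ma, and torque about the center fR = Iα = kMR²(a/R) gives f = kMa.
Hence a = g sinθ/(1+k) = 9.8×sin30.1°/2 = 2.457 m/s².
With constant a from rest, t = √(2L/a) = √(2·2.94/2.457) ≈ 1.55 s.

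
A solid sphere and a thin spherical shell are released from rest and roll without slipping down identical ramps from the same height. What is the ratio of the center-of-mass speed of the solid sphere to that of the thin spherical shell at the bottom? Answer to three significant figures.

v_ratio ≈ 1.09

Each satisfies Mgh = ½(1+k)Mv² with k = I/(MR²), so v ∝ 1/√(1+k).
For the solid sphere k = 0.4; for the thin spherical shell k = 2/3.
v₁/v₂ = √((1+k₂)/(1+k₁)) = √(1.667/1.4) ≈ 1.09.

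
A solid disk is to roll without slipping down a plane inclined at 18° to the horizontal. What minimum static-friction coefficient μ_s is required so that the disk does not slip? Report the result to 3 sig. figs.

For this body I = (1/2)MR², i.e. k = I/(MR²) = 0.5.
Translational: Mg sinθ − f = Ma. Rotational about the CM: fR = Iα = kMRa, so f = kMa.
These give a = g sinθ/(1+k) and the required friction f = kMg sinθ/(1+k).
The normal force is N = Mg cosθ, so μ_min = f/N = k tanθ/(1+k).
μ_min = 0.5 × tan18° / 1.5 ≈ 0.108.

μ_min ≈ 0.108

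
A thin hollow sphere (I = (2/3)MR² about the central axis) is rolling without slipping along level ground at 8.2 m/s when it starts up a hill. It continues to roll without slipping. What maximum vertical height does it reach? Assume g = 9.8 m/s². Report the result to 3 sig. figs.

The moment of inertia is (2/3)MR², giving k ≡ I/(MR²) = 2/3.
The rolling condition ω = v/R makes the rotational term ½I(v/R)² = ½kMv², so KE_total = ½(1+k)Mv² = (5/6)Mv².
All of this converts to potential energy at the highest point: (5/6)Mv₀² = Mgh.
Thus h = (1+k)v₀²/(2g) = 1.667 × 8.2² / (2 × 9.8) ≈ 5.72 m.

h ≈ 5.72 m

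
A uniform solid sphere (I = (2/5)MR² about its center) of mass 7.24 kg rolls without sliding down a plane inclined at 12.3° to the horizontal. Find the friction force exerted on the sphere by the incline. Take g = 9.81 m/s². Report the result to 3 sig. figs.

f ≈ 4.32 N

With I = (2/5)MR², the ratio k = I/(MR²) is 0.4.
Along the incline Mg sinθ − f = Ma, and torque about the center fR = Iα = kMR²(a/R) gives f = kMa.
Combining, a = g sinθ/(1+k) and f = kMa = kMg sinθ/(1+k).
f = 0.4 × 7.24 × 9.81 × sin12.3° / 1.4 ≈ 4.32 N.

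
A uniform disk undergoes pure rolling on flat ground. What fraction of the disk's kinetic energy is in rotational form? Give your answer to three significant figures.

With I = (1/2)MR², the ratio k = I/(MR²) is 0.5.
With ω = v/R, KE_trans = ½Mv² and KE_rot = ½Iω² = ½kMv², so KE_total = ½(1+k)Mv².
The rotational fraction is therefore k/(1+k) = 0.5/1.5 ≈ 0.333.

fraction ≈ 0.333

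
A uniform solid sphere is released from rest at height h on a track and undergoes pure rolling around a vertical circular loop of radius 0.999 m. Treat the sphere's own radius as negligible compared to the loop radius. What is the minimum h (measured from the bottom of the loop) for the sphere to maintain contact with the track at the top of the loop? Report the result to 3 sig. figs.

h_min ≈ 2.70 m

For this body I = (2/5)MR², i.e. k = I/(MR²) = 0.4.
At the top of the loop, the minimum-contact condition is Mg = Mv_top²/r, so v_top² = gr.
With ω = v/R, the kinetic energy at speed v is ½(1+k)Mv² = (7/10)Mv².
Energy conservation from release (height h) to the top (height 2r): Mgh = Mg(2r) + (7/10)M·gr.
Thus h_min = 2r + (1+k)r/2 = r(2 + 1.4/2) = 0.999 × 2.7 ≈ 2.70 m.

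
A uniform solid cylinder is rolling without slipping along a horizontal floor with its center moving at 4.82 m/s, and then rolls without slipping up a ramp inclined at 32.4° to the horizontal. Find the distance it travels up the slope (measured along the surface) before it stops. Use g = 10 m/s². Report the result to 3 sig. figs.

d ≈ 3.25 m

For this body I = (1/2)MR², i.e. k = I/(MR²) = 0.5.
Since it rolls without slipping, ω = v/R and KE = ½Mv² + ½Iω² = ½(1+k)Mv² = (3/4)Mv².
Setting this equal to Mgh gives the vertical rise h = (1+k)v₀²/(2g) = 1.5×4.82²/(2×10) = 1.742 m.
The distance along the slope is d = h/sinθ = 1.742/sin32.4° ≈ 3.25 m.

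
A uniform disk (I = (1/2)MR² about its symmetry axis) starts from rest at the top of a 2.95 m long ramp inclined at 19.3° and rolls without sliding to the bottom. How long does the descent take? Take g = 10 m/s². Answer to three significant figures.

Here I = (1/2)MR², so the shape factor k = I/(MR²) = 0.5.
Newton's second law down the slope: Mg sinθ − f = Ma. The torque equation fR = Iα (with α = a/R) gives f = kMa.
Hence a = g sinθ/(1+k) = 10×sin19.3°/1.5 = 2.203 m/s².
Starting from rest, L = ½at², so t = √(2L/a) = √(2×2.95/2.203) ≈ 1.64 s.

t ≈ 1.64 s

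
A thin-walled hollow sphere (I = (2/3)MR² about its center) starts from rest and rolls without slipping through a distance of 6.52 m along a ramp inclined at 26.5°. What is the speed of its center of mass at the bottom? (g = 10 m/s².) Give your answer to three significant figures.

v ≈ 5.91 m/s

Here I = (2/3)MR², so the shape factor k = I/(MR²) = 2/3.
Pure rolling means v = ωR; then KE = ½Mv² + ½I(v/R)² = ½(1+k)Mv² = (5/6)Mv².
The vertical drop is h = L sinθ = 6.52 × sin26.5° = 2.909 m.
Setting Mgh = (5/6)Mv² gives v = √(2gh/(1+k)) = √(2·10·2.909/1.667) ≈ 5.91 m/s.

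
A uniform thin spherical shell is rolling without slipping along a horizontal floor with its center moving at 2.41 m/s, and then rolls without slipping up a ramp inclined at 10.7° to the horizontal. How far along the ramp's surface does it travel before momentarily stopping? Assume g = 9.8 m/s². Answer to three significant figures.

d ≈ 2.66 m

Here I = (2/3)MR², so the shape factor k = I/(MR²) = 2/3.
Pure rolling means v = ωR; then KE = ½Mv² + ½I(v/R)² = ½(1+k)Mv² = (5/6)Mv².
Setting this equal to Mgh gives the vertical rise h = (1+k)v₀²/(2g) = 1.667×2.41²/(2×9.8) = 0.4939 m.
The distance along the slope is d = h/sinθ = 0.4939/sin10.7° ≈ 2.66 m.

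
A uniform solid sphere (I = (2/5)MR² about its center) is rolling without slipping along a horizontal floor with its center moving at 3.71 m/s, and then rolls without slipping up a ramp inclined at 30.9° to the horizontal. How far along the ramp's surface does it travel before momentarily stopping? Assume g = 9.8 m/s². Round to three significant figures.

d ≈ 1.91 m

With I = (2/5)MR², the ratio k = I/(MR²) is 0.4.
Rolling without slipping gives ω = v/R, so the total kinetic energy is ½Mv² + ½Iω² = ½(1+k)Mv² = (7/10)Mv².
Setting this equal to Mgh gives the vertical rise h = (1+k)v₀²/(2g) = 1.4×3.71²/(2×9.8) = 0.9831 m.
Along the incline, d = h/sinθ = 0.9831/sin30.9° ≈ 1.91 m.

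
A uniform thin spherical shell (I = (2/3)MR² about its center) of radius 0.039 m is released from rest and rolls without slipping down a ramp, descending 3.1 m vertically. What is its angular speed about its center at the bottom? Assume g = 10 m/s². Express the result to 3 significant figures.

ω ≈ 156 rad/s

For this body I = (2/3)MR², i.e. k = I/(MR²) = 2/3.
Since it rolls without slipping, ω = v/R and KE = ½Mv² + ½Iω² = ½(1+k)Mv² = (5/6)Mv².
Energy conservation Mgh = ½(1+k)Mv² gives v = √(2gh/(1+k)) = √(2 × 10 × 3.1 / 1.667) = 6.099 m/s.
Then ω = v/R = 6.099 / 0.039 ≈ 156 rad/s.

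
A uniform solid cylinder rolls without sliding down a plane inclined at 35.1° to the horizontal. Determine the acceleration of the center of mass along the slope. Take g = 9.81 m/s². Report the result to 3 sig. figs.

a ≈ 3.76 m/s²

With I = (1/2)MR², the ratio k = I/(MR²) is 0.5.
Along the incline Mg sinθ − f = Ma, and torque about the center fR = Iα = kMR²(a/R) gives f = kMa.
Eliminating f: Mg sinθ = (1+k)Ma, so a = g sinθ/(1+k) = 9.81 × sin35.1° / 1.5 ≈ 3.76 m/s².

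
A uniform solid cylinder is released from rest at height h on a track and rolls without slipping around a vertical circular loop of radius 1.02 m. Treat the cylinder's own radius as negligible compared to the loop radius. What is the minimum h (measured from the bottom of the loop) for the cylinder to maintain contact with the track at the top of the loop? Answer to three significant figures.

h_min ≈ 2.81 m

Here I = (1/2)MR², so the shape factor k = I/(MR²) = 0.5.
At the top of the loop, the minimum-contact condition is Mg = Mv_top²/r, so v_top² = gr.
With ω = v/R, the kinetic energy at speed v is ½(1+k)Mv² = (3/4)Mv².
Energy conservation from release (height h) to the top (height 2r): Mgh = Mg(2r) + (3/4)M·gr.
Thus h_min = 2r + (1+k)r/2 = r(2 + 1.5/2) = 1.02 × 2.75 ≈ 2.81 m.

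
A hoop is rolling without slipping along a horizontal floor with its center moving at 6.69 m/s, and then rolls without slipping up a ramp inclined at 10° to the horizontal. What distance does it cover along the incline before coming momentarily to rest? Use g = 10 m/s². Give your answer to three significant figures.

d ≈ 25.8 m

With I = MR², the ratio k = I/(MR²) is 1.
Since it rolls without slipping, ω = v/R and KE = ½Mv² + ½Iω² = ½(1+k)Mv² = Mv².
Setting this equal to Mgh gives the vertical rise h = (1+k)v₀²/(2g) = 2×6.69²/(2×10) = 4.476 m.
Along the incline, d = h/sinθ = 4.476/sin10° ≈ 25.8 m.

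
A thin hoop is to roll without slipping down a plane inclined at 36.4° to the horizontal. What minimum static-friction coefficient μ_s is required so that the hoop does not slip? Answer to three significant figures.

Here I = MR², so the shape factor k = I/(MR²) = 1.
Translational: Mg sinθ − f = Ma. Rotational about the CM: fR = Iα = kMRa, so f = kMa.
These give a = g sinθ/(1+k) and the required friction f = kMg sinθ/(1+k).
The normal force is N = Mg cosθ, so μ_min = f/N = k tanθ/(1+k).
μ_min = 1 × tan36.4° / 2 ≈ 0.369.

μ_min ≈ 0.369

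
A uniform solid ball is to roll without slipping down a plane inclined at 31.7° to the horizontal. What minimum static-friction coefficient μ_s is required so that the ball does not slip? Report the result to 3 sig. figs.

For this body I = (2/5)MR², i.e. k = I/(MR²) = 0.4.
Along the incline Mg sinθ − f = Ma, and torque about the center fR = Iα = kMR²(a/R) gives f = kMa.
These give a = g sinθ/(1+k) and the required friction f = kMg sinθ/(1+k).
With N = Mg cosθ, the no-slip condition f ≤ μN gives μ_min = f/N = k tanθ/(1+k).
μ_min = 0.4 × tan31.7° / 1.4 ≈ 0.176.

μ_min ≈ 0.176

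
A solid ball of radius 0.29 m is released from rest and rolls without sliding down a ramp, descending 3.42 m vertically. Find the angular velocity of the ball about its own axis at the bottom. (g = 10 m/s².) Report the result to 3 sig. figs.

The moment of inertia is (2/5)MR², giving k ≡ I/(MR²) = 0.4.
The rolling condition ω = v/R makes the rotational term ½I(v/R)² = ½kMv², so KE_total = ½(1+k)Mv² = (7/10)Mv².
Energy conservation Mgh = ½(1+k)Mv² gives v = √(2gh/(1+k)) = √(2 × 10 × 3.42 / 1.4) = 6.99 m/s.
Then ω = v/R = 6.99 / 0.29 ≈ 24.1 rad/s.

ω ≈ 24.1 rad/s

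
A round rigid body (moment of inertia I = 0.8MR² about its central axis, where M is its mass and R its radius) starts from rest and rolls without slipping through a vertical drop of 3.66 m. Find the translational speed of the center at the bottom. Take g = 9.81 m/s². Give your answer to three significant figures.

With I = 0.8MR², the ratio k = I/(MR²) is 0.8.
Rolling without slipping gives ω = v/R, so the total kinetic energy is ½Mv² + ½Iω² = ½(1+k)Mv² = (9/10)Mv².
Setting Mgh = (9/10)Mv² gives v = √(2gh/(1+k)) = √(2·9.81·3.66/1.8) ≈ 6.32 m/s.

v ≈ 6.32 m/s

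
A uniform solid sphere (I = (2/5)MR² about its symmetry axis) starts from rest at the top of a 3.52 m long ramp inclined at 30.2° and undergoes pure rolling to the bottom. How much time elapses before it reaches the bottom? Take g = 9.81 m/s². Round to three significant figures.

Here I = (2/5)MR², so the shape factor k = I/(MR²) = 0.4.
Translational: Mg sinθ − f = Ma. Rotational about the CM: fR = Iα = kMRa, so f = kMa.
Hence a = g sinθ/(1+k) = 9.81×sin30.2°/1.4 = 3.525 m/s².
Starting from rest, L = ½at², so t = √(2L/a) = √(2×3.52/3.525) ≈ 1.41 s.

t ≈ 1.41 s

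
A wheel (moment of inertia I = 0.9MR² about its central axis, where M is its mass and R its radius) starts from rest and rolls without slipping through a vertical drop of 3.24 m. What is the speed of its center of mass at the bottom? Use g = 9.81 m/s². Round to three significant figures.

v ≈ 5.78 m/s

For this body I = 0.9MR², i.e. k = I/(MR²) = 0.9.
The rolling condition ω = v/R makes the rotational term ½I(v/R)² = ½kMv², so KE_total = ½(1+k)Mv² = (19/20)Mv².
Setting Mgh = (19/20)Mv² gives v = √(2gh/(1+k)) = √(2·9.81·3.24/1.9) ≈ 5.78 m/s.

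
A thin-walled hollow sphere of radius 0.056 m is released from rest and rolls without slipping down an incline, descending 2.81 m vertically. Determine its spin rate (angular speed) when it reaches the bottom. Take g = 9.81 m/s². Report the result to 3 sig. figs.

ω ≈ 103 rad/s

For this body I = (2/3)MR², i.e. k = I/(MR²) = 2/3.
Rolling without slipping gives ω = v/R, so the total kinetic energy is ½Mv² + ½Iω² = ½(1+k)Mv² = (5/6)Mv².
Energy conservation Mgh = ½(1+k)Mv² gives v = √(2gh/(1+k)) = √(2 × 9.81 × 2.81 / 1.667) = 5.751 m/s.
Then ω = v/R = 5.751 / 0.056 ≈ 103 rad/s.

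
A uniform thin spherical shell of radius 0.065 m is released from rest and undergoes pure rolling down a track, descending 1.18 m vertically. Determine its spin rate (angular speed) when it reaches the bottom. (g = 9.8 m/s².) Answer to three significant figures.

ω ≈ 57.3 rad/s

For this body I = (2/3)MR², i.e. k = I/(MR²) = 2/3.
Rolling without slipping gives ω = v/R, so the total kinetic energy is ½Mv² + ½Iω² = ½(1+k)Mv² = (5/6)Mv².
Energy conservation Mgh = ½(1+k)Mv² gives v = √(2gh/(1+k)) = √(2 × 9.8 × 1.18 / 1.667) = 3.725 m/s.
The angular speed follows from ω = v/R = 3.725/0.065 ≈ 57.3 rad/s.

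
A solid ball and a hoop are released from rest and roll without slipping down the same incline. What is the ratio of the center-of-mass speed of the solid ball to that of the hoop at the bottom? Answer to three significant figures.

v_ratio ≈ 1.20

Each satisfies Mgh = ½(1+k)Mv² with k = I/(MR²), so v ∝ 1/√(1+k).
For the solid ball k = 0.4; for the hoop k = 1.
v₁/v₂ = √((1+k₂)/(1+k₁)) = √(2/1.4) ≈ 1.20.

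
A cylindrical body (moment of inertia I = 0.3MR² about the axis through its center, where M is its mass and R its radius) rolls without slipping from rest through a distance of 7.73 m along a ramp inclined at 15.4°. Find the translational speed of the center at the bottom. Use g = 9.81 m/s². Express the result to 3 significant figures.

The moment of inertia is 0.3MR², giving k ≡ I/(MR²) = 0.3.
Rolling without slipping gives ω = v/R, so the total kinetic energy is ½Mv² + ½Iω² = ½(1+k)Mv² = (13/20)Mv².
The vertical drop is h = L sinθ = 7.73 × sin15.4° = 2.053 m.
Energy conservation: Mgh = (13/20)Mv², so v = √(2gh/(1+k)) = √(2 × 9.81 × 2.053 / 1.3) ≈ 5.57 m/s.

v ≈ 5.57 m/s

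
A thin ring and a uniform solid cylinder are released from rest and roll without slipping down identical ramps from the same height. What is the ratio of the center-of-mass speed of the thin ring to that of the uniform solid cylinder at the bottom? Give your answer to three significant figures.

Each satisfies Mgh = ½(1+k)Mv² with k = I/(MR²), so v ∝ 1/√(1+k).
For the thin ring k = 1; for the uniform solid cylinder k = 0.5.
v₁/v₂ = √((1+k₂)/(1+k₁)) = √(1.5/2) ≈ 0.866.

v_ratio ≈ 0.866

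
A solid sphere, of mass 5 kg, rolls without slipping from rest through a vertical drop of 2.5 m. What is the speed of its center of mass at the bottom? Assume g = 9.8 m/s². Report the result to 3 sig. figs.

Here I = (2/5)MR², so the shape factor k = I/(MR²) = 0.4.
The rolling condition ω = v/R makes the rotational term ½I(v/R)² = ½kMv², so KE_total = ½(1+k)Mv² = (7/10)Mv².
Energy conservation: Mgh = (7/10)Mv², so v = √(2gh/(1+k)) = √(2 × 9.8 × 2.5 / 1.4) ≈ 5.92 m/s.

v ≈ 5.92 m/s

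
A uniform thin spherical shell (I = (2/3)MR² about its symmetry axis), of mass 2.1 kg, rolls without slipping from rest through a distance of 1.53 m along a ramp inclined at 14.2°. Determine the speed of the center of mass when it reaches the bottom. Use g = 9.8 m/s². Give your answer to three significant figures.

v ≈ 2.10 m/s

The moment of inertia is (2/3)MR², giving k ≡ I/(MR²) = 2/3.
Rolling without slipping gives ω = v/R, so the total kinetic energy is ½Mv² + ½Iω² = ½(1+k)Mv² = (5/6)Mv².
The vertical drop is h = L sinθ = 1.53 × sin14.2° = 0.3753 m.
Setting Mgh = (5/6)Mv² gives v = √(2gh/(1+k)) = √(2·9.8·0.3753/1.667) ≈ 2.10 m/s.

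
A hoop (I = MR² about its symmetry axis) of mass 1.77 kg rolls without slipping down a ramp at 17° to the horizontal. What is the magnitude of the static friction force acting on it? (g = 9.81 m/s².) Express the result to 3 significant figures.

Here I = MR², so the shape factor k = I/(MR²) = 1.
Translational: Mg sinθ − f = Ma. Rotational about the CM: fR = Iα = kMRa, so f = kMa.
Combining, a = g sinθ/(1+k) and f = kMa = kMg sinθ/(1+k).
f = 1 × 1.77 × 9.81 × sin17° / 2 ≈ 2.54 N.

f ≈ 2.54 N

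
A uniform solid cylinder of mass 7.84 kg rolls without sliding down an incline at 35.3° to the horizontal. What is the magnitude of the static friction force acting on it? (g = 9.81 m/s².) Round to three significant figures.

f ≈ 14.8 N

The moment of inertia is (1/2)MR², giving k ≡ I/(MR²) = 0.5.
Along the incline Mg sinθ − f = Ma, and torque about the center fR = Iα = kMR²(a/R) gives f = kMa.
Combining, a = g sinθ/(1+k) and f = kMa = kMg sinθ/(1+k).
f = 0.5 × 7.84 × 9.81 × sin35.3° / 1.5 ≈ 14.8 N.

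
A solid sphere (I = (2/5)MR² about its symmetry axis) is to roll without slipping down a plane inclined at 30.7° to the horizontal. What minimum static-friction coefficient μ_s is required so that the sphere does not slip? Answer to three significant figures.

The moment of inertia is (2/5)MR², giving k ≡ I/(MR²) = 0.4.
Translational: Mg sinθ − f = Ma. Rotational about the CM: fR = Iα = kMRa, so f = kMa.
These give a = g sinθ/(1+k) and the required friction f = kMg sinθ/(1+k).
The normal force is N = Mg cosθ, so μ_min = f/N = k tanθ/(1+k).
μ_min = 0.4 × tan30.7° / 1.4 ≈ 0.170.

μ_min ≈ 0.170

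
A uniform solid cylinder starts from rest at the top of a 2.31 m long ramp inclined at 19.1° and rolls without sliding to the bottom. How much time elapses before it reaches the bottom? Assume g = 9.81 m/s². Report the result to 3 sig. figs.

Here I = (1/2)MR², so the shape factor k = I/(MR²) = 0.5.
Translational: Mg sinθ − f = Ma. Rotational about the CM: fR = Iα = kMRa, so f = kMa.
Hence a = g sinθ/(1+k) = 9.81×sin19.1°/1.5 = 2.14 m/s².
With constant a from rest, t = √(2L/a) = √(2·2.31/2.14) ≈ 1.47 s.

t ≈ 1.47 s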